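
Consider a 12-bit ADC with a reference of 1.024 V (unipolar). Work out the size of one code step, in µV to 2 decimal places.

Full-scale span = 1.024 V.
LSB = 1.024 / 2^12 = 1.024 / 4096 = 0.00025 V = 250.00 µV.

250.00 µV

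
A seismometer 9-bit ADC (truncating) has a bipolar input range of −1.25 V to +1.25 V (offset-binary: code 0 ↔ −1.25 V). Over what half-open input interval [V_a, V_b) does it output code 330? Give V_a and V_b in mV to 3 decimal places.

[361.328 mV, 366.211 mV)

LSB = 2.5/2^9 = 4.883 mV.
V_a = V_low + 330·LSB = 0.361328 V; V_b = V_low + 331·LSB = 0.366211 V.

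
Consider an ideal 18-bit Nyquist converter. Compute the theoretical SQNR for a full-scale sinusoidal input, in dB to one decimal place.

SNR ≈ 6.02·N + 1.76 dB = 6.02·18 + 1.76 = 110.12 dB.

110.1 dB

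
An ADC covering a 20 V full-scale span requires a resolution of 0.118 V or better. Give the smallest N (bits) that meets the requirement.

Number of steps required ≥ 20 V / 0.118 V = 169.49.
Need 2^N ≥ 169.49; 2^7 = 128, 2^8 = 256.
Minimum N = 8.

8 bits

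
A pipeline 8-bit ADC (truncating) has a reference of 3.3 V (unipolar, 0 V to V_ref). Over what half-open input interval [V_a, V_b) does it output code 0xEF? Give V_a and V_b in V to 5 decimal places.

[3.08086 V, 3.09375 V)

LSB = 3.3/2^8 = 12.891 mV.
Code 0xEF = 239 decimal.
V_a = V_low + 239·LSB = 3.08086 V; V_b = V_low + 240·LSB = 3.09375 V.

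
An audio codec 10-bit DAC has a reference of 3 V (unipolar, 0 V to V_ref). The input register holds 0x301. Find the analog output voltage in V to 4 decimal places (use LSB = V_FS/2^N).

LSB = 3 V / 2^10 = 2.930 mV.
Code 0x301 = 769 decimal.
V_out = 0 + 769 × 0.00292969 V = 2.25293 V.

2.2529 V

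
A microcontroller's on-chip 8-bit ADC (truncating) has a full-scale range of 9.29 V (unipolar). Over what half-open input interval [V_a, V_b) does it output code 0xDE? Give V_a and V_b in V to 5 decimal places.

[8.05617 V, 8.09246 V)

LSB = 9.29/2^8 = 36.289 mV.
Code 0xDE = 222 decimal.
V_a = V_low + 222·LSB = 8.05617 V; V_b = V_low + 223·LSB = 8.09246 V.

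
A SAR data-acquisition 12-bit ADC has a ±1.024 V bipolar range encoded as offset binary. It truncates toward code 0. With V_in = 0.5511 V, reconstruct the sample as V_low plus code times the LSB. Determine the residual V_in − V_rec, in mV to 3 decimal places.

0.100 mV

Step size: 2.048 V ÷ 2^12 = 0.500 mV.
Scaled input = 3150.2000 LSBs, so code = 3150.
Code 3150 maps back to (−1.024) + 3150×0.0005 V = 0.551 V.
Error = 0.5511 − 0.551 = 0.0001 V = 0.100 mV.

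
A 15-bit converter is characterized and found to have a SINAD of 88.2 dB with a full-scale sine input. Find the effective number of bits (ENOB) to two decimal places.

ENOB = (SINAD − 1.76) / 6.02 = (88.2 − 1.76)/6.02 = 14.359.

14.36 bits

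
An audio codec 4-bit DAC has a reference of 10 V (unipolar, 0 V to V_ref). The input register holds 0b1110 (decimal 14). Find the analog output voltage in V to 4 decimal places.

8.7500 V

LSB = 10 V / 2^4 = 0.6250 V.
Code 0b1110 = 14 decimal.
V_out = 0 + 14 × 0.625 V = 8.75 V.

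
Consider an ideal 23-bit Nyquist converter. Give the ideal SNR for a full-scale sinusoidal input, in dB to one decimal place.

140.2 dB

SNR ≈ 6.02·N + 1.76 dB = 6.02·23 + 1.76 = 140.22 dB.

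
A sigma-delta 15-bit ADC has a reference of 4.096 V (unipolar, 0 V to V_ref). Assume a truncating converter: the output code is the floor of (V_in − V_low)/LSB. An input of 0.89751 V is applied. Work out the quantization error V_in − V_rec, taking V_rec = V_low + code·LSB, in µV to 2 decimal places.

10.00 µV

Step size: 4.096 V ÷ 2^15 = 125.00 µV.
Scaled input = 7180.0800 LSBs, so code = 7180.
Code 7180 maps back to 0 + 7180×0.000125 V = 0.8975 V.
Difference: 1e-05 V → 10.00 µV.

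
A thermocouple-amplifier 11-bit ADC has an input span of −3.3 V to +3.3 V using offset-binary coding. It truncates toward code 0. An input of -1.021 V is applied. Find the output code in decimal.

LSB = 6.6 V / 2048 = 3.223 mV.
Input sits at 707.181 steps above V_low.
So the output code is 707.

code 707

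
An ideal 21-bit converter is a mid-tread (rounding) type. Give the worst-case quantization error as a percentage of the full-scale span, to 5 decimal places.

Rounding → worst-case error = ½ LSB = V_FS/2^22, so 100/4194304 = 2.38419e-05 % of full scale.

0.00002 %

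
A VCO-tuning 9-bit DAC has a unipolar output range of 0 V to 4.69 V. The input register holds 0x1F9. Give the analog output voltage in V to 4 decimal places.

4.6259 V

LSB = 4.69 V / 2^9 = 9.160 mV.
Code 0x1F9 = 505 decimal.
V_out = 0 + 505 × 0.00916016 V = 4.62588 V.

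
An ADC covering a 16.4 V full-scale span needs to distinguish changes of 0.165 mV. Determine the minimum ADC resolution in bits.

Number of steps required ≥ 16.4 V / 0.165 mV = 99393.94.
Need 2^N ≥ 99393.94; 2^16 = 65536, 2^17 = 131072.
Minimum N = 17.

17 bits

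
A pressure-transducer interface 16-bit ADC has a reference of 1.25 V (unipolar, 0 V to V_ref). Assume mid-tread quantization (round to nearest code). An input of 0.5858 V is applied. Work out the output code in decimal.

LSB = 1.25 V / 65536 = 19.07 µV.
Input sits at 30712.791 steps above V_low.
Round → code 30713.

code 30713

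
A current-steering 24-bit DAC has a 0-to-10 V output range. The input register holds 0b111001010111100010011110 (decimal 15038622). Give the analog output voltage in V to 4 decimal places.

8.9637 V

LSB = 10 V / 2^24 = 0.60 µV.
Code 0b111001010111100010011110 = 15038622 decimal.
V_out = 0 + 15038622 × 5.96046e-07 V = 8.96372 V.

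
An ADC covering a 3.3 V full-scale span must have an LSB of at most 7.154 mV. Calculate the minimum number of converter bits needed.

Number of steps required ≥ 3.3 V / 7.154 mV = 461.28.
Need 2^N ≥ 461.28; 2^8 = 256, 2^9 = 512.
Minimum N = 9.

9 bits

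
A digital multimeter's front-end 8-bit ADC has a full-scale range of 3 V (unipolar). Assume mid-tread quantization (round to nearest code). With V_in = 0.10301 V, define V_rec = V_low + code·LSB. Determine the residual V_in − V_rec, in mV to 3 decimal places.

One LSB is 3 V / 256 = 11.719 mV.
Scaled input = 8.7902 LSBs, so code = 9.
V_rec = 0 + 9·0.0117188 = 0.10546875 V.
V_in − V_rec = -0.00245875 V = -2.459 mV.

-2.459 mV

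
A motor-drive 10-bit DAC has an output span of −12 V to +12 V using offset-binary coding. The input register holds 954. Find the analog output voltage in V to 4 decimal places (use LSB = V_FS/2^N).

LSB = 24 V / 2^10 = 23.438 mV.
V_out = (−12) + 954 × 0.0234375 V = 10.3594 V.

10.3594 V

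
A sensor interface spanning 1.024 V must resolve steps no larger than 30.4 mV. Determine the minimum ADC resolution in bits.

6 bits

Number of steps required ≥ 1.024 V / 30.4 mV = 33.68.
Need 2^N ≥ 33.68; 2^5 = 32, 2^6 = 64.
Minimum N = 6.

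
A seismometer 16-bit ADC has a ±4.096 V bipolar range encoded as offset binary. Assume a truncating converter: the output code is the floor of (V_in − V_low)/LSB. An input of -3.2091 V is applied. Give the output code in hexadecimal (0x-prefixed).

code 0x1BB7 (decimal 7095)

Full-scale span = 8.192 V; LSB = 8.192/2^16 = 125.00 µV.
Input sits at 7095.200 steps above V_low.
So the output code is 7095.
In hexadecimal (0x-prefixed): 0x1BB7.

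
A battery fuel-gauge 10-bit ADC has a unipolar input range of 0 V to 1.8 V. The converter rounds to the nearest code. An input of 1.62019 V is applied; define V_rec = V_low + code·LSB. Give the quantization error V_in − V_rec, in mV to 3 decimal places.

-0.513 mV

Step size: 1.8 V ÷ 2^10 = 1.758 mV.
(1.62019 − 0)/0.00175781 = 921.7081; round gives code 922.
V_rec = 0 + 922·0.00175781 = 1.6207031 V.
V_in − V_rec = -0.000513125 V = -0.513 mV.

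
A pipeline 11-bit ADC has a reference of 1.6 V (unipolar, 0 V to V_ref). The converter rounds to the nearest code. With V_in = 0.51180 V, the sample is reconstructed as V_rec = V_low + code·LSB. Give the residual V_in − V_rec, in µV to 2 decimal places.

Step size: 1.6 V ÷ 2^11 = 0.781 mV.
(0.51180 − 0)/0.00078125 = 655.1040; round gives code 655.
Reconstructed: 0.51171875 V.
Difference: 8.125e-05 V → 81.25 µV.

81.25 µV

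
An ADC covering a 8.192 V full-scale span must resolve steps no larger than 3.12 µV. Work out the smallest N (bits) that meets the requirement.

22 bits

Number of steps required ≥ 8.192 V / 3.12 µV = 2625641.03.
Need 2^N ≥ 2625641.03; 2^21 = 2097152, 2^22 = 4194304.
Minimum N = 22.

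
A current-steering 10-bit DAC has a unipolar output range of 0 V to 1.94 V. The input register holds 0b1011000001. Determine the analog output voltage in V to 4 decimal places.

LSB = 1.94 V / 2^10 = 1.895 mV.
Code 0b1011000001 = 705 decimal.
V_out = 0 + 705 × 0.00189453 V = 1.33564 V.

1.3356 V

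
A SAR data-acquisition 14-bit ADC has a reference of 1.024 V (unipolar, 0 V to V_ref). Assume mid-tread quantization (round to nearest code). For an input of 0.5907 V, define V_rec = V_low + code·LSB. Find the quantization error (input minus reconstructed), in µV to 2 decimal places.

LSB = 1.024/2^14 = 62.50 µV.
(V_in − V_low)/LSB = (0.5907 − 0)/6.25e-05 = 9451.2000 → code 9451 (round).
V_rec = 0 + 9451·6.25e-05 = 0.5906875 V.
Error = 0.5907 − 0.5906875 = 1.25e-05 V = 12.50 µV.

12.50 µV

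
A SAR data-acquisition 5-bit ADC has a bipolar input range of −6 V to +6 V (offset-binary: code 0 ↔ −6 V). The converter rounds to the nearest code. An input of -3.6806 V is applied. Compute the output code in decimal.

With 32 levels over 12 V, one step is 375.000 mV.
(V_in − V_low)/LSB = (-3.6806 − (−6)) / 0.375 = 6.185.
Round → code 6.

code 6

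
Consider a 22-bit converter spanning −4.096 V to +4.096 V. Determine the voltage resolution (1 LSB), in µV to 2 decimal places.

Full-scale span = 8.192 V.
LSB = 8.192 / 2^22 = 8.192 / 4194304 = 1.95313e-06 V = 1.95 µV.

1.95 µV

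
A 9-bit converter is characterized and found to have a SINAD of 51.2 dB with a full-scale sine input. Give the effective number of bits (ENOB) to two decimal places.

8.21 bits

ENOB = (SINAD − 1.76) / 6.02 = (51.2 − 1.76)/6.02 = 8.213.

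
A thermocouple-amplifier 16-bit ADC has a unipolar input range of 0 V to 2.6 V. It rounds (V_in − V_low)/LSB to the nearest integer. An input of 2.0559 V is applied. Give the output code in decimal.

Full-scale span = 2.6 V; LSB = 2.6/2^16 = 39.67 µV.
Input sits at 51821.332 steps above V_low.
So the output code is 51821.

code 51821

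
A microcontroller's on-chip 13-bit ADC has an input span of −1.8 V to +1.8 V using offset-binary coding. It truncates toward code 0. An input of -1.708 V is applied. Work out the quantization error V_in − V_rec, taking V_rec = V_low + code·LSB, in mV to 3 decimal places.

0.154 mV

Step size: 3.6 V ÷ 2^13 = 439.45 µV.
Scaled input = 209.3511 LSBs, so code = 209.
Code 209 maps back to (−1.8) + 209×0.000439453 V = -1.7081543 V.
Error = -1.708 − (−1.7081543) = 0.000154297 V = 0.154 mV.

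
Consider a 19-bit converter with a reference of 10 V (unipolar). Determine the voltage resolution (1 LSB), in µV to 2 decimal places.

Full-scale span = 10 V.
LSB = 10 / 2^19 = 10 / 524288 = 1.90735e-05 V = 19.07 µV.

19.07 µV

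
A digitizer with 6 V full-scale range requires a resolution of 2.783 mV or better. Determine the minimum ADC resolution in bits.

Number of steps required ≥ 6 V / 2.783 mV = 2155.95.
Need 2^N ≥ 2155.95; 2^11 = 2048, 2^12 = 4096.
Minimum N = 12.

12 bits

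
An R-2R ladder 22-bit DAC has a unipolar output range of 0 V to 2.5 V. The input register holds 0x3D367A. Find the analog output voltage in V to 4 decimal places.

LSB = 2.5 V / 2^22 = 0.60 µV.
Code 0x3D367A = 4011642 decimal.
V_out = 0 + 4011642 × 5.96046e-07 V = 2.39112 V.

2.3911 V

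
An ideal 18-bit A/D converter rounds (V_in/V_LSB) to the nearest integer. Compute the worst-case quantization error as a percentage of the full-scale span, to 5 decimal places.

Rounding → worst-case error = ½ LSB = V_FS/2^19, so 100/524288 = 0.000190735 % of full scale.

0.00019 %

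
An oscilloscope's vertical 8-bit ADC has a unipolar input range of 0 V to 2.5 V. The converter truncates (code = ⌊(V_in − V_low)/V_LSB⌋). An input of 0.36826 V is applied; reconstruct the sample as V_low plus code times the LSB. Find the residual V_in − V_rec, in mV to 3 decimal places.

6.932 mV

LSB = 2.5/2^8 = 9.766 mV.
(V_in − V_low)/LSB = (0.36826 − 0)/0.00976562 = 37.7098 → code 37 (floor).
V_rec = 0 + 37·0.00976562 = 0.36132812 V.
Difference: 0.00693187 V → 6.932 mV.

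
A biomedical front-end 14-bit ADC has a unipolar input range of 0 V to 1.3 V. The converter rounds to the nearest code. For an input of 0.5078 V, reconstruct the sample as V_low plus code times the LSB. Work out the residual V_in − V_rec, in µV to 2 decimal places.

LSB = 1.3/2^14 = 79.35 µV.
(0.5078 − 0)/7.93457e-05 = 6399.8425; round gives code 6400.
V_rec = 0 + 6400·7.93457e-05 = 0.5078125 V.
V_in − V_rec = -1.25e-05 V = -12.50 µV.

-12.50 µV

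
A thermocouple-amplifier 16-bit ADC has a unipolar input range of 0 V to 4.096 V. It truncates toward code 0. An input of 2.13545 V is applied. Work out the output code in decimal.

code 34167

Full-scale span = 4.096 V; LSB = 4.096/2^16 = 62.50 µV.
(2.13545 − 0) / 6.25e-05 = 34167.200 LSBs.
⌊·⌋(34167.200) = 34167.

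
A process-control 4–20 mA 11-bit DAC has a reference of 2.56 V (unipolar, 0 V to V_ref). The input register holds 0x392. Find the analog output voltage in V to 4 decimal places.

LSB = 2.56 V / 2^11 = 1.250 mV.
Code 0x392 = 914 decimal.
V_out = 0 + 914 × 0.00125 V = 1.1425 V.

1.1425 V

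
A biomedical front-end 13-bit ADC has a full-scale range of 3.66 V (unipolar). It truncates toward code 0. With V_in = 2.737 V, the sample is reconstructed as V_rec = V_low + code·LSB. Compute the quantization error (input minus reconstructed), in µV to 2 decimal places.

Step size: 3.66 V ÷ 2^13 = 446.78 µV.
Scaled input = 6126.0940 LSBs, so code = 6126.
Reconstructed: 2.736958 V.
Error = 2.737 − 2.736958 = 4.19922e-05 V = 41.99 µV.

41.99 µV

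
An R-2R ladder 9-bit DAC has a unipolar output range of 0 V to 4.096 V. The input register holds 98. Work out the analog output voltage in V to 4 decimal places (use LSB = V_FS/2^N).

0.7840 V

LSB = 4.096 V / 2^9 = 8.000 mV.
V_out = 0 + 98 × 0.008 V = 0.784 V.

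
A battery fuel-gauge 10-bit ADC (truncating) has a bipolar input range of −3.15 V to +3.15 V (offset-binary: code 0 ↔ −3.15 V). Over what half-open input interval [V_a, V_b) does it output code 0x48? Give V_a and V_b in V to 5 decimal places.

[-2.70703 V, -2.70088 V)

LSB = 6.3/2^10 = 6.152 mV.
Code 0x48 = 72 decimal.
V_a = V_low + 72·LSB = -2.70703 V; V_b = V_low + 73·LSB = -2.70088 V.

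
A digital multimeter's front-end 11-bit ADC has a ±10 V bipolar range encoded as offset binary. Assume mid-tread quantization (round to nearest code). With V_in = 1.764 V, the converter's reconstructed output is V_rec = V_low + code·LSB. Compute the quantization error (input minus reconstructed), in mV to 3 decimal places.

-3.578 mV

LSB = 20/2^11 = 9.766 mV.
(V_in − V_low)/LSB = (1.764 − (−10))/0.00976562 = 1204.6336 → code 1205 (round).
Code 1205 maps back to (−10) + 1205×0.00976562 V = 1.7675781 V.
Error = 1.764 − 1.7675781 = -0.00357813 V = -3.578 mV.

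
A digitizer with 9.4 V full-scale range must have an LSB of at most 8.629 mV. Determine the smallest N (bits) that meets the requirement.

Number of steps required ≥ 9.4 V / 8.629 mV = 1089.35.
Need 2^N ≥ 1089.35; 2^10 = 1024, 2^11 = 2048.
Minimum N = 11.

11 bits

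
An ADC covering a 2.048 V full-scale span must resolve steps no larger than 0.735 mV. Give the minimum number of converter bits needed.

12 bits

Number of steps required ≥ 2.048 V / 0.735 mV = 2786.39.
Need 2^N ≥ 2786.39; 2^11 = 2048, 2^12 = 4096.
Minimum N = 12.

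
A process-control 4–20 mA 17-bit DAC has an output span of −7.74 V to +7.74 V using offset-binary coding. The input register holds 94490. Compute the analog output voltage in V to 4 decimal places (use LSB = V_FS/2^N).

3.4196 V

LSB = 15.48 V / 2^17 = 118.10 µV.
V_out = (−7.74) + 94490 × 0.000118103 V = 3.41956 V.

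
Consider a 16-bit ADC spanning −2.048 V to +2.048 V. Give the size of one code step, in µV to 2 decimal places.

Full-scale span = 4.096 V.
LSB = 4.096 / 2^16 = 4.096 / 65536 = 6.25e-05 V = 62.50 µV.

62.50 µV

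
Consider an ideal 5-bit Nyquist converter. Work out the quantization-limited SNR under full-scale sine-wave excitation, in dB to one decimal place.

SNR ≈ 6.02·N + 1.76 dB = 6.02·5 + 1.76 = 31.86 dB.

31.9 dB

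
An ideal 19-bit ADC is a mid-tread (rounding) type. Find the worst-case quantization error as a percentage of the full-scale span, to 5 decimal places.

0.00010 %

Rounding → worst-case error = ½ LSB = V_FS/2^20, so 100/1048576 = 9.53674e-05 % of full scale.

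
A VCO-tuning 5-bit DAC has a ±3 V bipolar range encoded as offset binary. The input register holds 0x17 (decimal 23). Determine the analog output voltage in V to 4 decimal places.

LSB = 6 V / 2^5 = 187.500 mV.
Code 0x17 = 23 decimal.
V_out = (−3) + 23 × 0.1875 V = 1.3125 V.

1.3125 V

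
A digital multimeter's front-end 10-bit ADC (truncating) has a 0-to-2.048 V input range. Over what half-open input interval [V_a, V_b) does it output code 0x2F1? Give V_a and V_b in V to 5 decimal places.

LSB = 2.048/2^10 = 2.000 mV.
Code 0x2F1 = 753 decimal.
V_a = V_low + 753·LSB = 1.506 V; V_b = V_low + 754·LSB = 1.508 V.

[1.50600 V, 1.50800 V)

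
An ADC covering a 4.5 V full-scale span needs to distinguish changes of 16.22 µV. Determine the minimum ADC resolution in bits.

19 bits

Number of steps required ≥ 4.5 V / 16.22 µV = 277435.27.
Need 2^N ≥ 277435.27; 2^18 = 262144, 2^19 = 524288.
Minimum N = 19.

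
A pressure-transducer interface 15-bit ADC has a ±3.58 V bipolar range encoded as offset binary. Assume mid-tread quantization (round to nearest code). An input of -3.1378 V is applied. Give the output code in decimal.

With 32768 levels over 7.16 V, one step is 218.51 µV.
(-3.1378 − (−3.58)) / 0.000218506 = 2023.744 LSBs.
round(2023.744) = 2024.

code 2024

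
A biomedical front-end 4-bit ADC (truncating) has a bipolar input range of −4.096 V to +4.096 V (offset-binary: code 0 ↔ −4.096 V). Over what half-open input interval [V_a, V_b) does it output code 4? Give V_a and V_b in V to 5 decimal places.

[-2.04800 V, -1.53600 V)

LSB = 8.192/2^4 = 0.5120 V.
V_a = V_low + 4·LSB = -2.048 V; V_b = V_low + 5·LSB = -1.536 V.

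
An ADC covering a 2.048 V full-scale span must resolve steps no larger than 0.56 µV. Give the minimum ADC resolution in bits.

22 bits

Number of steps required ≥ 2.048 V / 0.56 µV = 3657142.86.
Need 2^N ≥ 3657142.86; 2^21 = 2097152, 2^22 = 4194304.
Minimum N = 22.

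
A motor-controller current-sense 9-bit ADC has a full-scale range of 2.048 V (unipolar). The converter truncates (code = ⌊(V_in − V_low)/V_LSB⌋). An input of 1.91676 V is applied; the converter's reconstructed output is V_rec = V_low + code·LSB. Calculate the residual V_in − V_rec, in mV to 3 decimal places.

Step size: 2.048 V ÷ 2^9 = 4.000 mV.
(1.91676 − 0)/0.004 = 479.1900; ⌊·⌋ gives code 479.
V_rec = 0 + 479·0.004 = 1.916 V.
V_in − V_rec = 0.00076 V = 0.760 mV.

0.760 mV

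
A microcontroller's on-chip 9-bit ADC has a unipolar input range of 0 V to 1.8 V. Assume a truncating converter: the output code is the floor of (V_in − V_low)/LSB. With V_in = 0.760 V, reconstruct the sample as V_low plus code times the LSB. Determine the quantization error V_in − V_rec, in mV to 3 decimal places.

One LSB is 1.8 V / 512 = 3.516 mV.
(V_in − V_low)/LSB = (0.760 − 0)/0.00351563 = 216.1778 → code 216 (floor).
Reconstructed: 0.759375 V.
Error = 0.760 − 0.759375 = 0.000625 V = 0.625 mV.

0.625 mV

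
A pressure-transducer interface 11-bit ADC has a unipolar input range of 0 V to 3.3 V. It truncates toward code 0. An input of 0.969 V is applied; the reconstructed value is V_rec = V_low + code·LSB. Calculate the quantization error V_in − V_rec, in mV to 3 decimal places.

0.592 mV

LSB = 3.3/2^11 = 1.611 mV.
(V_in − V_low)/LSB = (0.969 − 0)/0.00161133 = 601.3673 → code 601 (floor).
Reconstructed: 0.9684082 V.
Error = 0.969 − 0.9684082 = 0.000591797 V = 0.592 mV.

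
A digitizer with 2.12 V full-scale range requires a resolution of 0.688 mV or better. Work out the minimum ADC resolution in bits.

12 bits

Number of steps required ≥ 2.12 V / 0.688 mV = 3081.40.
Need 2^N ≥ 3081.40; 2^11 = 2048, 2^12 = 4096.
Minimum N = 12.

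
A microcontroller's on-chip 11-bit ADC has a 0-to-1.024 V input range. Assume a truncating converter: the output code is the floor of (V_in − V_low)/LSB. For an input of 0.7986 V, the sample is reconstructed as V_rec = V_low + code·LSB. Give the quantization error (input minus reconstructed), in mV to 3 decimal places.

0.100 mV

LSB = 1.024/2^11 = 0.500 mV.
(V_in − V_low)/LSB = (0.7986 − 0)/0.0005 = 1597.2000 → code 1597 (floor).
Reconstructed: 0.7985 V.
V_in − V_rec = 0.0001 V = 0.100 mV.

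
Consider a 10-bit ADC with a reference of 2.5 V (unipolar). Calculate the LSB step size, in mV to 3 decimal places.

2.441 mV

Full-scale span = 2.5 V.
LSB = 2.5 / 2^10 = 2.5 / 1024 = 0.00244141 V = 2.441 mV.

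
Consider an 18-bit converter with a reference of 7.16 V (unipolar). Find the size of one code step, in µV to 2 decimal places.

Full-scale span = 7.16 V.
LSB = 7.16 / 2^18 = 7.16 / 262144 = 2.73132e-05 V = 27.31 µV.

27.31 µV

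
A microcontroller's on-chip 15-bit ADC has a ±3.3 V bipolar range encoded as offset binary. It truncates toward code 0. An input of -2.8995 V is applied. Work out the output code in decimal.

code 1988

LSB = 6.6 V / 32768 = 201.42 µV.
(-2.8995 − (−3.3)) / 0.000201416 = 1988.422 LSBs.
⌊·⌋(1988.422) = 1988.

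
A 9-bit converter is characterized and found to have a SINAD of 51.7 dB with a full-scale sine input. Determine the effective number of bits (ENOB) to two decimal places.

ENOB = (SINAD − 1.76) / 6.02 = (51.7 − 1.76)/6.02 = 8.296.

8.30 bits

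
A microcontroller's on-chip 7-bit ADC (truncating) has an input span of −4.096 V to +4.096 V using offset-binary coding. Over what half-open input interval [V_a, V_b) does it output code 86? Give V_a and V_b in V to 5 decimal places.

LSB = 8.192/2^7 = 64.000 mV.
V_a = V_low + 86·LSB = 1.408 V; V_b = V_low + 87·LSB = 1.472 V.

[1.40800 V, 1.47200 V)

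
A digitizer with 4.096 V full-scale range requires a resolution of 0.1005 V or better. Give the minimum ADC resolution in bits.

Number of steps required ≥ 4.096 V / 0.1005 V = 40.76.
Need 2^N ≥ 40.76; 2^5 = 32, 2^6 = 64.
Minimum N = 6.

6 bits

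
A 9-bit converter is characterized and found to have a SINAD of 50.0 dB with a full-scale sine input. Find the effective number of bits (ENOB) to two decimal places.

8.01 bits

ENOB = (SINAD − 1.76) / 6.02 = (50.0 − 1.76)/6.02 = 8.013.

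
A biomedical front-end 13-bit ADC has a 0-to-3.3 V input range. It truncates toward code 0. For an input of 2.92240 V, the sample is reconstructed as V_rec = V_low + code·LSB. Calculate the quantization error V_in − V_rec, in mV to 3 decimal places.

0.256 mV

One LSB is 3.3 V / 8192 = 402.83 µV.
Scaled input = 7254.6366 LSBs, so code = 7254.
V_rec = 0 + 7254·0.000402832 = 2.9221436 V.
Error = 2.92240 − 2.9221436 = 0.000256445 V = 0.256 mV.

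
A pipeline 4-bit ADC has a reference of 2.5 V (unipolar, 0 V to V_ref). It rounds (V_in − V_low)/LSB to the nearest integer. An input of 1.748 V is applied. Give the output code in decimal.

LSB = 2.5 V / 16 = 156.250 mV.
(1.748 − 0) / 0.15625 = 11.187 LSBs.
round(11.187) = 11.

code 11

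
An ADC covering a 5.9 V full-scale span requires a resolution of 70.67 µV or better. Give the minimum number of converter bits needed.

17 bits

Number of steps required ≥ 5.9 V / 70.67 µV = 83486.63.
Need 2^N ≥ 83486.63; 2^16 = 65536, 2^17 = 131072.
Minimum N = 17.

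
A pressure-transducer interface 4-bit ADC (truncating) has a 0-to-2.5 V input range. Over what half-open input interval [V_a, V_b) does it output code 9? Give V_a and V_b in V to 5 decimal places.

[1.40625 V, 1.56250 V)

LSB = 2.5/2^4 = 156.250 mV.
V_a = V_low + 9·LSB = 1.40625 V; V_b = V_low + 10·LSB = 1.5625 V.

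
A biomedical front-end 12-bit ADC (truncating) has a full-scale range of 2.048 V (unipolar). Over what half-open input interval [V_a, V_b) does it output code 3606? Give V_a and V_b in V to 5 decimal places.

[1.80300 V, 1.80350 V)

LSB = 2.048/2^12 = 0.500 mV.
V_a = V_low + 3606·LSB = 1.803 V; V_b = V_low + 3607·LSB = 1.8035 V.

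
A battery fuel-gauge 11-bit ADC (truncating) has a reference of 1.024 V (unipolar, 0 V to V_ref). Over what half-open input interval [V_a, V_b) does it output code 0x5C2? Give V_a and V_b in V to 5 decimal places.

[0.73700 V, 0.73750 V)

LSB = 1.024/2^11 = 0.500 mV.
Code 0x5C2 = 1474 decimal.
V_a = V_low + 1474·LSB = 0.737 V; V_b = V_low + 1475·LSB = 0.7375 V.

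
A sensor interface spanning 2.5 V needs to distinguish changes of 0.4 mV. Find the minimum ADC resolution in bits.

Number of steps required ≥ 2.5 V / 0.4 mV = 6250.00.
Need 2^N ≥ 6250.00; 2^12 = 4096, 2^13 = 8192.
Minimum N = 13.

13 bits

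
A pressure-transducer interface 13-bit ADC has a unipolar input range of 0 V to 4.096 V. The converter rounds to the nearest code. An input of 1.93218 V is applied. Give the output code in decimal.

code 3864

LSB = 4.096 V / 8192 = 0.500 mV.
Input sits at 3864.360 steps above V_low.
So the output code is 3864.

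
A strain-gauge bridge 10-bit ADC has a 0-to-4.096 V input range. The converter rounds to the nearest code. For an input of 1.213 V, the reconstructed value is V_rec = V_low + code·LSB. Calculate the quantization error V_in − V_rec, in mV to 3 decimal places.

1.000 mV

One LSB is 4.096 V / 1024 = 4.000 mV.
(1.213 − 0)/0.004 = 303.2500; round gives code 303.
Reconstructed: 1.212 V.
Error = 1.213 − 1.212 = 0.001 V = 1.000 mV.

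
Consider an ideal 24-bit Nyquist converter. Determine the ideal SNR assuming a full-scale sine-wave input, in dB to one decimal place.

SNR ≈ 6.02·N + 1.76 dB = 6.02·24 + 1.76 = 146.24 dB.

146.2 dB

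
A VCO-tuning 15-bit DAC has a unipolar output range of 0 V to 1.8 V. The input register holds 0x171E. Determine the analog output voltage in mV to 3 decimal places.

LSB = 1.8 V / 2^15 = 54.93 µV.
Code 0x171E = 5918 decimal.
V_out = 0 + 5918 × 5.49316e-05 V = 0.325085 V.
= 325.085 mV.

325.085 mV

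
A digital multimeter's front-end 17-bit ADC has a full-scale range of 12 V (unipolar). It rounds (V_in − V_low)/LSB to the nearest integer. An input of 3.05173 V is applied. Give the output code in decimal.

LSB = 12 V / 131072 = 91.55 µV.
(3.05173 − 0) / 9.15527e-05 = 33333.030 LSBs.
Round → code 33333.

code 33333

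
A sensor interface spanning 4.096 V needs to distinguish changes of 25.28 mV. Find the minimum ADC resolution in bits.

8 bits

Number of steps required ≥ 4.096 V / 25.28 mV = 162.03.
Need 2^N ≥ 162.03; 2^7 = 128, 2^8 = 256.
Minimum N = 8.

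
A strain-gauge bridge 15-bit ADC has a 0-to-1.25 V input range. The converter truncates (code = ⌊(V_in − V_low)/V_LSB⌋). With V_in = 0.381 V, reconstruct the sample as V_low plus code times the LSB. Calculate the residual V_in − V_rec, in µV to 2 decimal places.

26.18 µV

Step size: 1.25 V ÷ 2^15 = 38.15 µV.
(V_in − V_low)/LSB = (0.381 − 0)/3.8147e-05 = 9987.6864 → code 9987 (floor).
V_rec = 0 + 9987·3.8147e-05 = 0.38097382 V.
V_in − V_rec = 2.61841e-05 V = 26.18 µV.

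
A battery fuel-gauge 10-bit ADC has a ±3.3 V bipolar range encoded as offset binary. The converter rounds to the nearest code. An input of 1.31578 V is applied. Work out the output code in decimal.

code 716

LSB = 6.6 V / 1024 = 6.445 mV.
(1.31578 − (−3.3)) / 0.00644531 = 716.145 LSBs.
Round → code 716.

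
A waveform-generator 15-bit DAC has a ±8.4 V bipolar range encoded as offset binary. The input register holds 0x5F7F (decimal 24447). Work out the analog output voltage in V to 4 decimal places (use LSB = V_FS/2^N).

4.1339 V

LSB = 16.8 V / 2^15 = 0.513 mV.
Code 0x5F7F = 24447 decimal.
V_out = (−8.4) + 24447 × 0.000512695 V = 4.13386 V.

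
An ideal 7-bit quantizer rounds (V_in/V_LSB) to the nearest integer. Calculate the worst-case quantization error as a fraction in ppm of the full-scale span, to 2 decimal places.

3906.25 ppm

Rounding → worst-case error = ½ LSB = V_FS/2^8, so 1e+06/256 = 3906.25 ppm of full scale.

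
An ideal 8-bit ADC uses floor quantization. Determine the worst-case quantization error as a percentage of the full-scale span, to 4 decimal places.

0.3906 %

Truncating → worst-case error = 1 LSB = V_FS/2^8, so 100/256 = 0.390625 % of full scale.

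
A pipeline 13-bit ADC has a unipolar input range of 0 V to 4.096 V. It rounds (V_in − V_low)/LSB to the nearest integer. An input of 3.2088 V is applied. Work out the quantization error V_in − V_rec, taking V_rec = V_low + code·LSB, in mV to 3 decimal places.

Step size: 4.096 V ÷ 2^13 = 0.500 mV.
(V_in − V_low)/LSB = (3.2088 − 0)/0.0005 = 6417.6000 → code 6418 (round).
V_rec = 0 + 6418·0.0005 = 3.209 V.
Difference: -0.0002 V → -0.200 mV.

-0.200 mV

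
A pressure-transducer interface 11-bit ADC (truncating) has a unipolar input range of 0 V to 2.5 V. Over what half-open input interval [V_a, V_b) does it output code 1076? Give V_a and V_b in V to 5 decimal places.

[1.31348 V, 1.31470 V)

LSB = 2.5/2^11 = 1.221 mV.
V_a = V_low + 1076·LSB = 1.31348 V; V_b = V_low + 1077·LSB = 1.3147 V.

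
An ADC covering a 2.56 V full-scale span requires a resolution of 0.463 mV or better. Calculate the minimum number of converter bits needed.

Number of steps required ≥ 2.56 V / 0.463 mV = 5529.16.
Need 2^N ≥ 5529.16; 2^12 = 4096, 2^13 = 8192.
Minimum N = 13.

13 bits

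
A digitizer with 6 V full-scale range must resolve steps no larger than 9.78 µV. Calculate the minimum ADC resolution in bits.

Number of steps required ≥ 6 V / 9.78 µV = 613496.93.
Need 2^N ≥ 613496.93; 2^19 = 524288, 2^20 = 1048576.
Minimum N = 20.

20 bits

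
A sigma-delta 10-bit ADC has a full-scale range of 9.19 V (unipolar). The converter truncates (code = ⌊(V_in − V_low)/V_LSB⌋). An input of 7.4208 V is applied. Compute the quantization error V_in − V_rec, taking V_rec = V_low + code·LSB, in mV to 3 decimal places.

LSB = 9.19/2^10 = 8.975 mV.
Scaled input = 826.8661 LSBs, so code = 826.
Code 826 maps back to 0 + 826×0.00897461 V = 7.4130273 V.
Difference: 0.00777266 V → 7.773 mV.

7.773 mV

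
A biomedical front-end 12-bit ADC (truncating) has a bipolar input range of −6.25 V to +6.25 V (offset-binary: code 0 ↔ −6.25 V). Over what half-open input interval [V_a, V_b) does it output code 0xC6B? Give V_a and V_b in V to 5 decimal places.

LSB = 12.5/2^12 = 3.052 mV.
Code 0xC6B = 3179 decimal.
V_a = V_low + 3179·LSB = 3.45154 V; V_b = V_low + 3180·LSB = 3.45459 V.

[3.45154 V, 3.45459 V)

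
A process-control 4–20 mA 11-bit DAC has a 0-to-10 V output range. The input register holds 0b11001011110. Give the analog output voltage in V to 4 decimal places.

7.9590 V

LSB = 10 V / 2^11 = 4.883 mV.
Code 0b11001011110 = 1630 decimal.
V_out = 0 + 1630 × 0.00488281 V = 7.95898 V.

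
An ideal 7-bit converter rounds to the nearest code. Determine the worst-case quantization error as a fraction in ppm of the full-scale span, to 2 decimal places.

Rounding → worst-case error = ½ LSB = V_FS/2^8, so 1e+06/256 = 3906.25 ppm of full scale.

3906.25 ppm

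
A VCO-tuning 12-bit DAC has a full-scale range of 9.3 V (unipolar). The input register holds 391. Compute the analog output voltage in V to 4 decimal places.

0.8878 V

LSB = 9.3 V / 2^12 = 2.271 mV.
V_out = 0 + 391 × 0.00227051 V = 0.887769 V.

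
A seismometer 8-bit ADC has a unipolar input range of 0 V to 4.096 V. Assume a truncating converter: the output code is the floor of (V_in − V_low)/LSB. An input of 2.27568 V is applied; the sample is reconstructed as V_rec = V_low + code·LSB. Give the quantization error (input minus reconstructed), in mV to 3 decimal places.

3.680 mV

One LSB is 4.096 V / 256 = 16.000 mV.
Scaled input = 142.2300 LSBs, so code = 142.
V_rec = 0 + 142·0.016 = 2.272 V.
Difference: 0.00368 V → 3.680 mV.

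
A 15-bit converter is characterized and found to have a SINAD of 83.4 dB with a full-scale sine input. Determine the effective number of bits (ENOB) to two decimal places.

13.56 bits

ENOB = (SINAD − 1.76) / 6.02 = (83.4 − 1.76)/6.02 = 13.561.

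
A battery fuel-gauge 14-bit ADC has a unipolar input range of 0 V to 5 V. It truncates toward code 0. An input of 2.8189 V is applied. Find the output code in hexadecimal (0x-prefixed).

Full-scale span = 5 V; LSB = 5/2^14 = 305.18 µV.
(V_in − V_low)/LSB = (2.8189 − 0) / 0.000305176 = 9236.972.
⌊·⌋(9236.972) = 9236.
In hexadecimal (0x-prefixed): 0x2414.

code 0x2414 (decimal 9236)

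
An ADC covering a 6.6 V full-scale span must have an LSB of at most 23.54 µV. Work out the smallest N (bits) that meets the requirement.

19 bits

Number of steps required ≥ 6.6 V / 23.54 µV = 280373.83.
Need 2^N ≥ 280373.83; 2^18 = 262144, 2^19 = 524288.
Minimum N = 19.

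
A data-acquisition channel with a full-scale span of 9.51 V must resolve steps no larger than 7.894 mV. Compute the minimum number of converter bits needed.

Number of steps required ≥ 9.51 V / 7.894 mV = 1204.71.
Need 2^N ≥ 1204.71; 2^10 = 1024, 2^11 = 2048.
Minimum N = 11.

11 bits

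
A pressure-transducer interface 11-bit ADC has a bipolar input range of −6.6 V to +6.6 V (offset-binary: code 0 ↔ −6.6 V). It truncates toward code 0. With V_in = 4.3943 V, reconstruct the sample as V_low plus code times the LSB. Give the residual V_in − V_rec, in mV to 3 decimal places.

Step size: 13.2 V ÷ 2^11 = 6.445 mV.
(V_in − V_low)/LSB = (4.3943 − (−6.6))/0.00644531 = 1705.7823 → code 1705 (floor).
Reconstructed: 4.3892578 V.
Difference: 0.00504219 V → 5.042 mV.

5.042 mV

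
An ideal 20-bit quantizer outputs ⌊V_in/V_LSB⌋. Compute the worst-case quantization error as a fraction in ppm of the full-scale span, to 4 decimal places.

Truncating → worst-case error = 1 LSB = V_FS/2^20, so 1e+06/1048576 = 0.953674 ppm of full scale.

0.9537 ppm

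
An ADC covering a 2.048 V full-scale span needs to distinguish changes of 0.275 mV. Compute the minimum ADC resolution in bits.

13 bits

Number of steps required ≥ 2.048 V / 0.275 mV = 7447.27.
Need 2^N ≥ 7447.27; 2^12 = 4096, 2^13 = 8192.
Minimum N = 13.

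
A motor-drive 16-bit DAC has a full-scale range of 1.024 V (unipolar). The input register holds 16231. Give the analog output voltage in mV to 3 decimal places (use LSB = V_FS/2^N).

253.609 mV

LSB = 1.024 V / 2^16 = 15.62 µV.
V_out = 0 + 16231 × 1.5625e-05 V = 0.253609 V.
= 253.609 mV.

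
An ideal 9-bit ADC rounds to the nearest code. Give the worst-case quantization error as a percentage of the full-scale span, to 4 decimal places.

Rounding → worst-case error = ½ LSB = V_FS/2^10, so 100/1024 = 0.0976562 % of full scale.

0.0977 %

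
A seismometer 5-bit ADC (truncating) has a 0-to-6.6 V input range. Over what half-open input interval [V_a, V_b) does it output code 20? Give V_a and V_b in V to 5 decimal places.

[4.12500 V, 4.33125 V)

LSB = 6.6/2^5 = 206.250 mV.
V_a = V_low + 20·LSB = 4.125 V; V_b = V_low + 21·LSB = 4.33125 V.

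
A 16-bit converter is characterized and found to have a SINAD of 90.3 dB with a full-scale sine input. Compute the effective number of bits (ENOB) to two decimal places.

ENOB = (SINAD − 1.76) / 6.02 = (90.3 − 1.76)/6.02 = 14.708.

14.71 bits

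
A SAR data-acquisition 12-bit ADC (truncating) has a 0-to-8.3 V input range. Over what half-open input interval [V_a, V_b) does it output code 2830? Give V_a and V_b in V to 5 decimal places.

[5.73462 V, 5.73665 V)

LSB = 8.3/2^12 = 2.026 mV.
V_a = V_low + 2830·LSB = 5.73462 V; V_b = V_low + 2831·LSB = 5.73665 V.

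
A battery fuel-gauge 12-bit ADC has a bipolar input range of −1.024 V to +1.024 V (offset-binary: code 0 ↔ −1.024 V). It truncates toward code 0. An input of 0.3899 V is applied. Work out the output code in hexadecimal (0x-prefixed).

Full-scale span = 2.048 V; LSB = 2.048/2^12 = 0.500 mV.
(0.3899 − (−1.024)) / 0.0005 = 2827.800 LSBs.
So the output code is 2827.
In hexadecimal (0x-prefixed): 0xB0B.

code 0xB0B (decimal 2827)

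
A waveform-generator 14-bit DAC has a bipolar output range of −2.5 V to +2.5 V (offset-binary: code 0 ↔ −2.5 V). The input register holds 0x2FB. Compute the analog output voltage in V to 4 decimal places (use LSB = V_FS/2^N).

-2.2672 V

LSB = 5 V / 2^14 = 305.18 µV.
Code 0x2FB = 763 decimal.
V_out = (−2.5) + 763 × 0.000305176 V = -2.26715 V.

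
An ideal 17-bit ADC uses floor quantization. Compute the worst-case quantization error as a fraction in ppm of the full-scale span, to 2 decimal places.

Truncating → worst-case error = 1 LSB = V_FS/2^17, so 1e+06/131072 = 7.62939 ppm of full scale.

7.63 ppm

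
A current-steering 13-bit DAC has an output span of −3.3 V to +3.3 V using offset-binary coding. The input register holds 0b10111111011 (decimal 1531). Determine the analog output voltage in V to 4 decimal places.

LSB = 6.6 V / 2^13 = 0.806 mV.
Code 0b10111111011 = 1531 decimal.
V_out = (−3.3) + 1531 × 0.000805664 V = -2.06653 V.

-2.0665 V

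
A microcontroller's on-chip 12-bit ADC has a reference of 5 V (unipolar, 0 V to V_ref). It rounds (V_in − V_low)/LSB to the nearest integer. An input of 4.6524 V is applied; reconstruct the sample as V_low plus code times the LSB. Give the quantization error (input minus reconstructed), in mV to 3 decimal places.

One LSB is 5 V / 4096 = 1.221 mV.
Scaled input = 3811.2461 LSBs, so code = 3811.
Code 3811 maps back to 0 + 3811×0.0012207 V = 4.6520996 V.
V_in − V_rec = 0.000300391 V = 0.300 mV.

0.300 mV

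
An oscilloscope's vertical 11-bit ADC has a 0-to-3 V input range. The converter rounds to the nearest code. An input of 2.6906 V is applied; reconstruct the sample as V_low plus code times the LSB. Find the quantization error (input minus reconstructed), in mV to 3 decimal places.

One LSB is 3 V / 2048 = 1.465 mV.
Scaled input = 1836.7829 LSBs, so code = 1837.
V_rec = 0 + 1837·0.00146484 = 2.690918 V.
Difference: -0.000317969 V → -0.318 mV.

-0.318 mV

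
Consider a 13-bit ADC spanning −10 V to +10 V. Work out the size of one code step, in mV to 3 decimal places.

2.441 mV

Full-scale span = 20 V.
LSB = 20 / 2^13 = 20 / 8192 = 0.00244141 V = 2.441 mV.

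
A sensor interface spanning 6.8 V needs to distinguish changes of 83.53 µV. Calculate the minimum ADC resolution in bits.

Number of steps required ≥ 6.8 V / 83.53 µV = 81407.88.
Need 2^N ≥ 81407.88; 2^16 = 65536, 2^17 = 131072.
Minimum N = 17.

17 bits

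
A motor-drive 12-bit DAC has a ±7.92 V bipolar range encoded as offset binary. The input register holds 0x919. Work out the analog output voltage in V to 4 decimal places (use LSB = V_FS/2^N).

1.0867 V

LSB = 15.84 V / 2^12 = 3.867 mV.
Code 0x919 = 2329 decimal.
V_out = (−7.92) + 2329 × 0.00386719 V = 1.08668 V.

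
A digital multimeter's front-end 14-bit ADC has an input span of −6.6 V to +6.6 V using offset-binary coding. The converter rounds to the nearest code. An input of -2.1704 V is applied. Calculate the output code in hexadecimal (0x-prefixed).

With 16384 levels over 13.2 V, one step is 0.806 mV.
(V_in − V_low)/LSB = (-2.1704 − (−6.6)) / 0.000805664 = 5498.073.
Round → code 5498.
In hexadecimal (0x-prefixed): 0x157A.

code 0x157A (decimal 5498)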